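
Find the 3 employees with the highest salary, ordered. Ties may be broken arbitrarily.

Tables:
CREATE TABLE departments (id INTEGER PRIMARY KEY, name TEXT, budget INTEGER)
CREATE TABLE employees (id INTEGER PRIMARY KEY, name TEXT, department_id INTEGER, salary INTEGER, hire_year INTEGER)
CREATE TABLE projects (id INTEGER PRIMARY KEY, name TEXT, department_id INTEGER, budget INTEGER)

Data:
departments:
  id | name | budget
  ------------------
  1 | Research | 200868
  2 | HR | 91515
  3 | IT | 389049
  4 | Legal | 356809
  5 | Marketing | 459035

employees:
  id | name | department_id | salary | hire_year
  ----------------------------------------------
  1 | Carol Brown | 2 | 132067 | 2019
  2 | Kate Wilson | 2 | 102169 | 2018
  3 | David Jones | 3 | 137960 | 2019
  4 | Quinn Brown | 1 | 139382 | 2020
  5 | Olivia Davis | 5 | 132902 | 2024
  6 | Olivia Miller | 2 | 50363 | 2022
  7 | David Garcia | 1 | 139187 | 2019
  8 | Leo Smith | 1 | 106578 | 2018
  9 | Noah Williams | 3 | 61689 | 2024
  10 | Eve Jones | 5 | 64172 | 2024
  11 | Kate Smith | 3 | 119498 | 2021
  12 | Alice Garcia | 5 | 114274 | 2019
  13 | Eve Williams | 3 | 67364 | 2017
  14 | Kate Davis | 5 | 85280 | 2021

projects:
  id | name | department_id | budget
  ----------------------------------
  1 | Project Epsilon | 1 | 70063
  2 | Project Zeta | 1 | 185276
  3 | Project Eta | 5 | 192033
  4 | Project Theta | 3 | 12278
SELECT name, salary FROM employees ORDER BY salary DESC LIMIT 3

Execution result:
name | salary
Quinn Brown | 139382
David Garcia | 139187
David Jones | 137960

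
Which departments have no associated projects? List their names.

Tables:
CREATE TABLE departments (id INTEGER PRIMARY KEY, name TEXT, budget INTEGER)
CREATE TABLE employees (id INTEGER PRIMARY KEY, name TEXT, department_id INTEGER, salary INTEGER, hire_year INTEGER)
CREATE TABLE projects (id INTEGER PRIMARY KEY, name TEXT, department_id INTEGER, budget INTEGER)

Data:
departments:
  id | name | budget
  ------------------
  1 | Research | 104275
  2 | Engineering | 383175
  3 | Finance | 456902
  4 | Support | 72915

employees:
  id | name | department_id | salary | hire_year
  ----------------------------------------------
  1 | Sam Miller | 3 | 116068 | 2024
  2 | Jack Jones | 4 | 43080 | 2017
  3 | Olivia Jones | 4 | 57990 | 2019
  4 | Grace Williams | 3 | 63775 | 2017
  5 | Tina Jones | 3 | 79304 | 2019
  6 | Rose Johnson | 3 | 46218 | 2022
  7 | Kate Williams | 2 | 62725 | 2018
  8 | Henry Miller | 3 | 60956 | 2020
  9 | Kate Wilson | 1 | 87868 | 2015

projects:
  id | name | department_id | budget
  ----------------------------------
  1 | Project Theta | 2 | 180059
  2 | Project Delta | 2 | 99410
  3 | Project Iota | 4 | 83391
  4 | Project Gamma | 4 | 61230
SELECT p.name FROM departments p LEFT JOIN projects c ON c.department_id = p.id WHERE c.id IS NULL

Execution result:
name
Research
Finance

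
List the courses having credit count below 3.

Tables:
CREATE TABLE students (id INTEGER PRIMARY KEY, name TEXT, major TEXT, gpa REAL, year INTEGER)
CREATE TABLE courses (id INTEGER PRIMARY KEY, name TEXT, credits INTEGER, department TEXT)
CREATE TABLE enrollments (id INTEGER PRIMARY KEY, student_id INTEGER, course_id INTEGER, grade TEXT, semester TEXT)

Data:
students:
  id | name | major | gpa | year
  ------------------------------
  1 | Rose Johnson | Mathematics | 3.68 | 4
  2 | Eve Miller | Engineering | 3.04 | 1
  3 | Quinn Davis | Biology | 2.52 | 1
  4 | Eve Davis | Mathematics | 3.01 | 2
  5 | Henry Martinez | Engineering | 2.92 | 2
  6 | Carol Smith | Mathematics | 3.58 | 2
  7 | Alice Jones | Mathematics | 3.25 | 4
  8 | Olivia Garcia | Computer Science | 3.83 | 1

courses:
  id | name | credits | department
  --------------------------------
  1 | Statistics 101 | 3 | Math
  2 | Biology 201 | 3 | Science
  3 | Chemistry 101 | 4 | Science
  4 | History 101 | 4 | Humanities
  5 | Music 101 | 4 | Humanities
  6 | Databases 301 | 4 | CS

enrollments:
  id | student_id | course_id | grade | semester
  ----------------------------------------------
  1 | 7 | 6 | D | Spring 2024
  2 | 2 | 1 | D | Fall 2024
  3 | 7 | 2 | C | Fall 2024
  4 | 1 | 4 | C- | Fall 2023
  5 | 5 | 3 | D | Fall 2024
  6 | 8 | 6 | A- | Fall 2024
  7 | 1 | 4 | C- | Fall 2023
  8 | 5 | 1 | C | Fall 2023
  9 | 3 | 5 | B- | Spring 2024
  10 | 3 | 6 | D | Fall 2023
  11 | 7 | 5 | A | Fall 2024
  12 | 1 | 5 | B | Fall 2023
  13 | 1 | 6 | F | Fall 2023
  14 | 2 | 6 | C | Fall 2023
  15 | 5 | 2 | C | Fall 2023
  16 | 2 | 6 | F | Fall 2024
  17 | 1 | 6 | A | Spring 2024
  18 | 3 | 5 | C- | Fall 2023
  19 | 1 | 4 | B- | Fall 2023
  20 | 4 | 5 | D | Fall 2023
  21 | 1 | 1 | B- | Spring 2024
SELECT name, credits FROM courses WHERE credits < 3

Execution result:
(no rows)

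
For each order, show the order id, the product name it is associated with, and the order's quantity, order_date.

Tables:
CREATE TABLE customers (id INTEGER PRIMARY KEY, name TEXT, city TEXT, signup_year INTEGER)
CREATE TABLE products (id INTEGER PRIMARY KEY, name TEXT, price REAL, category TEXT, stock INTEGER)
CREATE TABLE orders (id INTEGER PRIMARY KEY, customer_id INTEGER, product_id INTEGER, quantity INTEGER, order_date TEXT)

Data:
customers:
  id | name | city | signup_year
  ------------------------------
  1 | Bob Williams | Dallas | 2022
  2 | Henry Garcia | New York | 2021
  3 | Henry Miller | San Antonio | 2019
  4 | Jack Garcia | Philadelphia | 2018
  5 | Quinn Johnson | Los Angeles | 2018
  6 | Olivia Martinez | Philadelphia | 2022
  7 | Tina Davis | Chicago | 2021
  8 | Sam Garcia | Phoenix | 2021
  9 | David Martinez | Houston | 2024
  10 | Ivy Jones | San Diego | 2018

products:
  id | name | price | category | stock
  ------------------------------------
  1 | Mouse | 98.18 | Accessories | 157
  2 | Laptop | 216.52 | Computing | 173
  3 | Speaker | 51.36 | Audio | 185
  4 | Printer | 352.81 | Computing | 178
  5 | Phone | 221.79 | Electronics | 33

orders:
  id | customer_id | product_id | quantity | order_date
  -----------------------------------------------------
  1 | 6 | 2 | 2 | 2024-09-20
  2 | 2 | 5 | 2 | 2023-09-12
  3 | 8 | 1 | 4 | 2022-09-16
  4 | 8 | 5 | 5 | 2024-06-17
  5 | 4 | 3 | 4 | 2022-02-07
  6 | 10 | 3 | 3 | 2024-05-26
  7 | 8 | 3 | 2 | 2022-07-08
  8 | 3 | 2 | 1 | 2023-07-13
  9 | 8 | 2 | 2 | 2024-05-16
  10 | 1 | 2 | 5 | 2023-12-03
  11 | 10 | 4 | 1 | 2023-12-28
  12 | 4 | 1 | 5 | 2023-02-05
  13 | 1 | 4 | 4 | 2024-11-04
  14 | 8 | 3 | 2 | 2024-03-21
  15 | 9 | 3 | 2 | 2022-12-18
SELECT c.id, p.name AS product, c.quantity, c.order_date FROM orders c JOIN products p ON c.product_id = p.id

Execution result:
id | product | quantity | order_date
1 | Laptop | 2 | 2024-09-20
2 | Phone | 2 | 2023-09-12
3 | Mouse | 4 | 2022-09-16
4 | Phone | 5 | 2024-06-17
5 | Speaker | 4 | 2022-02-07
6 | Speaker | 3 | 2024-05-26
7 | Speaker | 2 | 2022-07-08
8 | Laptop | 1 | 2023-07-13
9 | Laptop | 2 | 2024-05-16
10 | Laptop | 5 | 2023-12-03
11 | Printer | 1 | 2023-12-28
12 | Mouse | 5 | 2023-02-05
13 | Printer | 4 | 2024-11-04
14 | Speaker | 2 | 2024-03-21
15 | Speaker | 2 | 2022-12-18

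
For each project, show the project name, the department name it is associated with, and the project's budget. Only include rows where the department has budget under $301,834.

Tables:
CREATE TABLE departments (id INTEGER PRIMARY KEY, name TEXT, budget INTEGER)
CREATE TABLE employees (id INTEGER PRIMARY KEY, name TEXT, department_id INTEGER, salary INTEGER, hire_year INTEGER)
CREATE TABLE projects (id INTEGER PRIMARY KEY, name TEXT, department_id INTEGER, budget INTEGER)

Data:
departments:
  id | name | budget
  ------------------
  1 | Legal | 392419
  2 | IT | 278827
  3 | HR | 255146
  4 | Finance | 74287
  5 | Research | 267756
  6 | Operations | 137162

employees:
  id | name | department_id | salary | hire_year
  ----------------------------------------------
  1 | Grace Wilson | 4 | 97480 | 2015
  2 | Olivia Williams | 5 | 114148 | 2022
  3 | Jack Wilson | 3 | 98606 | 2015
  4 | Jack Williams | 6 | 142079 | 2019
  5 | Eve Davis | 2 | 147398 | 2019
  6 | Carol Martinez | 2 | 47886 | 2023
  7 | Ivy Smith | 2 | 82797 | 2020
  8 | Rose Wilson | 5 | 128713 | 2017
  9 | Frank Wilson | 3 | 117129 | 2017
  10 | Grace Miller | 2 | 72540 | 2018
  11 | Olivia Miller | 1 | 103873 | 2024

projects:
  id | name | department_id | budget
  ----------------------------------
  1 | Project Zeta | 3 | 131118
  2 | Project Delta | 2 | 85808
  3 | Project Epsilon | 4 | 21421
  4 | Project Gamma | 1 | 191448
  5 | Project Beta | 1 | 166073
SELECT c.name, p.name AS department, c.budget FROM projects c JOIN departments p ON c.department_id = p.id WHERE p.budget < 301834

Execution result:
name | department | budget
Project Zeta | HR | 131118
Project Delta | IT | 85808
Project Epsilon | Finance | 21421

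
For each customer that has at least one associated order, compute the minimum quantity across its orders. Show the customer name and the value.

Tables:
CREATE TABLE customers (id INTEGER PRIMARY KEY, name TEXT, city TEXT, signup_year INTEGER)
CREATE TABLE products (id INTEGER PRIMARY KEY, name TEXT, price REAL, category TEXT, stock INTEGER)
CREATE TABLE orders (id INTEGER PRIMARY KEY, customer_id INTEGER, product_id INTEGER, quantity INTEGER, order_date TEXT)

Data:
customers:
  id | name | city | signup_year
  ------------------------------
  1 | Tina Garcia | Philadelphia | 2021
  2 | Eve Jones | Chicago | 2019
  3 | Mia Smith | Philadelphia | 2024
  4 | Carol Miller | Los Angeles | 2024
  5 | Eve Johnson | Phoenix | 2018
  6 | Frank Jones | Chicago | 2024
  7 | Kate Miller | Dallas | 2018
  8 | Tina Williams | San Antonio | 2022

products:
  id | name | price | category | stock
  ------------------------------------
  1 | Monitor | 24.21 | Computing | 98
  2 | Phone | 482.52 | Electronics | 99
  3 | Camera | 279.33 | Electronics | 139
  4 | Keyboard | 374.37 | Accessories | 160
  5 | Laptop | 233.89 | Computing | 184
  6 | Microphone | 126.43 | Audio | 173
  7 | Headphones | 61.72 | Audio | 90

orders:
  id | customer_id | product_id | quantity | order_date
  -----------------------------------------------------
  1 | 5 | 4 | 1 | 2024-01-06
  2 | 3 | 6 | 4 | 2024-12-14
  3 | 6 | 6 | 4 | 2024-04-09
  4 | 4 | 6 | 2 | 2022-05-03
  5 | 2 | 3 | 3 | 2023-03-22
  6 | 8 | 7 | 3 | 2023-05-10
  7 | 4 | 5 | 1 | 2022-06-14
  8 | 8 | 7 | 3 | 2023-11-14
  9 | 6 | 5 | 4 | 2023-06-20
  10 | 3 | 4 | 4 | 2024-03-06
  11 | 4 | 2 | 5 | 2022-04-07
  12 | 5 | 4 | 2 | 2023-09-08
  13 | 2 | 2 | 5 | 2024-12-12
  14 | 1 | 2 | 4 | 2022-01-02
SELECT p.name, MIN(c.quantity) AS min_quantity FROM orders c JOIN customers p ON c.customer_id = p.id GROUP BY p.id, p.name

Execution result:
name | min_quantity
Tina Garcia | 4
Eve Jones | 3
Mia Smith | 4
Carol Miller | 1
Eve Johnson | 1
Frank Jones | 4
Tina Williams | 3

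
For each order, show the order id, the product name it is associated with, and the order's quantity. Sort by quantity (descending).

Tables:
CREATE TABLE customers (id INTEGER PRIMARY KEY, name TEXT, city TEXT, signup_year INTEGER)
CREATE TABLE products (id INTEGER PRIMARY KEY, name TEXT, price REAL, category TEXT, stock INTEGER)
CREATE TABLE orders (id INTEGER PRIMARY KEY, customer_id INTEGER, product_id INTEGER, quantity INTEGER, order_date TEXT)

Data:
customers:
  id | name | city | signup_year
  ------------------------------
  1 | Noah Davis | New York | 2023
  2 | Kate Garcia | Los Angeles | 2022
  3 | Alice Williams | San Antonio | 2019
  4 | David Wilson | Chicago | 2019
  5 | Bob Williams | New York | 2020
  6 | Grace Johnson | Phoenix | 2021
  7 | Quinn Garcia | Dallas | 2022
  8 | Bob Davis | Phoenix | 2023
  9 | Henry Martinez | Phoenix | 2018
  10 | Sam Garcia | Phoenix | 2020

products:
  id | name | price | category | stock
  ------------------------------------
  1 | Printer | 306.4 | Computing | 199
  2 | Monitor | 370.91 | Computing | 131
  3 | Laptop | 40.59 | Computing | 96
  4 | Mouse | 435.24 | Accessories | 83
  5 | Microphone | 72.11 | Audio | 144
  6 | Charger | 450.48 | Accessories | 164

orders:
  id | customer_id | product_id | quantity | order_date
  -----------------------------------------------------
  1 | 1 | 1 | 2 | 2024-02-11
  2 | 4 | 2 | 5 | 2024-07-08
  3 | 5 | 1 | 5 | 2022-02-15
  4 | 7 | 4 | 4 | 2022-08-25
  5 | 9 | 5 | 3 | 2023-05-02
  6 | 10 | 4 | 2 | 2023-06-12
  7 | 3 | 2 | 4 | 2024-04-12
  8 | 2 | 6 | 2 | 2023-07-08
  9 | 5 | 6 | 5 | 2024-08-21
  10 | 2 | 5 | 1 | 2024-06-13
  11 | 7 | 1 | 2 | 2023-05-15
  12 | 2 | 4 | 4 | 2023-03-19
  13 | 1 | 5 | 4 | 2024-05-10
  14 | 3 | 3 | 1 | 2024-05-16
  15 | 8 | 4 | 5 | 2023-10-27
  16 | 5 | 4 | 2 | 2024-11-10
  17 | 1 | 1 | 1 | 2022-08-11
SELECT c.id, p.name AS product, c.quantity FROM orders c JOIN products p ON c.product_id = p.id ORDER BY c.quantity DESC

Execution result:
id | product | quantity
2 | Monitor | 5
3 | Printer | 5
9 | Charger | 5
15 | Mouse | 5
4 | Mouse | 4
7 | Monitor | 4
12 | Mouse | 4
13 | Microphone | 4
5 | Microphone | 3
1 | Printer | 2
6 | Mouse | 2
8 | Charger | 2
11 | Printer | 2
16 | Mouse | 2
10 | Microphone | 1
14 | Laptop | 1
17 | Printer | 1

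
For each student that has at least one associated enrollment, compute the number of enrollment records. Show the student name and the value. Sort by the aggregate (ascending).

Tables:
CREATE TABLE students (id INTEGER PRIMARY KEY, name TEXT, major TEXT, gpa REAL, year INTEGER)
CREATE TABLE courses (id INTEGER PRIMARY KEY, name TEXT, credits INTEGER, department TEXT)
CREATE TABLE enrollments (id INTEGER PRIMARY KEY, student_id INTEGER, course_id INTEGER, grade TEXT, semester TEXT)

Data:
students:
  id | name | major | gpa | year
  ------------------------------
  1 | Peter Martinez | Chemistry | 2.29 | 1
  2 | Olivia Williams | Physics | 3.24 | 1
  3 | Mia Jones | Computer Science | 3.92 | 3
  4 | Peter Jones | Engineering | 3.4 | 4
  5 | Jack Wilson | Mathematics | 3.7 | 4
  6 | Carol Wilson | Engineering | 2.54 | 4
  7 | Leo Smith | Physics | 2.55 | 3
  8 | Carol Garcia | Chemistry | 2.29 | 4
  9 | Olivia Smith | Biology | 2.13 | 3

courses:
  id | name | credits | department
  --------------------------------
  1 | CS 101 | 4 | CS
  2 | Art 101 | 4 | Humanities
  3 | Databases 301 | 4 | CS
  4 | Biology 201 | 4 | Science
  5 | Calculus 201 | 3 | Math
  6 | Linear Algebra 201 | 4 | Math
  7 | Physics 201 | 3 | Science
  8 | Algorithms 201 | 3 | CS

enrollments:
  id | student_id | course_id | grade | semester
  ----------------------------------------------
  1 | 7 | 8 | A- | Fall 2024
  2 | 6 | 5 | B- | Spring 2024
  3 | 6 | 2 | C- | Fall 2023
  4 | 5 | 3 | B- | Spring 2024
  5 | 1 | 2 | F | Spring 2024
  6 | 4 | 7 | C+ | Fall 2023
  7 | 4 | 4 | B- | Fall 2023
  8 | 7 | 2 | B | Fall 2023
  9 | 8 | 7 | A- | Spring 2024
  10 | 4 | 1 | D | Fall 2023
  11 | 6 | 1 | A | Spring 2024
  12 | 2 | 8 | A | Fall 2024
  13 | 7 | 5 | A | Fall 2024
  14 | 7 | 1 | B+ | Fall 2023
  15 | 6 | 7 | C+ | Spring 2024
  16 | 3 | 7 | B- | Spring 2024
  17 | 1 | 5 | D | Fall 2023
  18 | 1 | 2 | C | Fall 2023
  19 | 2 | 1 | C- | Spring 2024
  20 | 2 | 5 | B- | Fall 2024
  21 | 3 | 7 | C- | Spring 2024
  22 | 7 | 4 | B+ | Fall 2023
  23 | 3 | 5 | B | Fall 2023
SELECT p.name, COUNT(*) AS n FROM enrollments c JOIN students p ON c.student_id = p.id GROUP BY p.id, p.name ORDER BY n ASC

Execution result:
name | n
Jack Wilson | 1
Carol Garcia | 1
Peter Martinez | 3
Olivia Williams | 3
Mia Jones | 3
Peter Jones | 3
Carol Wilson | 4
Leo Smith | 5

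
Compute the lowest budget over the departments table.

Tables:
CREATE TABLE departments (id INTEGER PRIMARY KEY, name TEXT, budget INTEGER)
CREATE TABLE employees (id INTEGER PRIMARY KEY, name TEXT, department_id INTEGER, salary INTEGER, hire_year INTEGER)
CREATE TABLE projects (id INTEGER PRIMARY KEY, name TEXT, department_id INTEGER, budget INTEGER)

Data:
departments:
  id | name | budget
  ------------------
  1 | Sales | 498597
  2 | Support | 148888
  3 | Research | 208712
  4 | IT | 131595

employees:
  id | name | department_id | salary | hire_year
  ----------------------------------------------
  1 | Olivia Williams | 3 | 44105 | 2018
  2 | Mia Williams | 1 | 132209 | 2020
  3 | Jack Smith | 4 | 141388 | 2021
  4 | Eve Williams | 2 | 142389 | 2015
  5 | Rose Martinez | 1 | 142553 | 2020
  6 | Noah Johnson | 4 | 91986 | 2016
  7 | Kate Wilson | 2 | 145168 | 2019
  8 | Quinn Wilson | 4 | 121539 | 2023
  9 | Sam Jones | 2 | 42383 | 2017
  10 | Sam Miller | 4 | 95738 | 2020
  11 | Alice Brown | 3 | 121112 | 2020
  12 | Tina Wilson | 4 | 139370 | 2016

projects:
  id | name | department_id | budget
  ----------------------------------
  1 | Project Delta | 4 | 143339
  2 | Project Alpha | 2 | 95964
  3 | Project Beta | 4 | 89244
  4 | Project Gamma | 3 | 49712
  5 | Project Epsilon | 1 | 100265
SELECT MIN(budget) FROM departments

Execution result:
131595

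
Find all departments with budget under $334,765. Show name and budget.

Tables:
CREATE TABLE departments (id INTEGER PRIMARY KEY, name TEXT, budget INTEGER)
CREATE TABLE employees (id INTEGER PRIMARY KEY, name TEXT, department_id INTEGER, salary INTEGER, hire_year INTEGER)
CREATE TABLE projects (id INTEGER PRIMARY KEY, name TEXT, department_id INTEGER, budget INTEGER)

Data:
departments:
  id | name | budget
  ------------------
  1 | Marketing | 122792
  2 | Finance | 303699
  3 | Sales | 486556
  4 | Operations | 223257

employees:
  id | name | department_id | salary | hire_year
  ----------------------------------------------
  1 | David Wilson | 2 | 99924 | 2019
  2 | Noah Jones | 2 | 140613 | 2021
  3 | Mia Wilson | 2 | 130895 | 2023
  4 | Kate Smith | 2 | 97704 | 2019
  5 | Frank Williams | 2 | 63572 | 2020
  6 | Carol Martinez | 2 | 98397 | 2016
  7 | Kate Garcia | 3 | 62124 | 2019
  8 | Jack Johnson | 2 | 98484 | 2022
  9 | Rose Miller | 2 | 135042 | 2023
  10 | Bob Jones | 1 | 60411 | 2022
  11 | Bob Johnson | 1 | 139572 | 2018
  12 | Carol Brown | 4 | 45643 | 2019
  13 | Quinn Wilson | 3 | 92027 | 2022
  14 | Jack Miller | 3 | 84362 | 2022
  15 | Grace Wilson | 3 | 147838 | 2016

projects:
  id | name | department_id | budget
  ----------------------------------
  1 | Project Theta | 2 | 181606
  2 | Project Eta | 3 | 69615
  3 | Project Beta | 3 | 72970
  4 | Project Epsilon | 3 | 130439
SELECT name, budget FROM departments WHERE budget < 334765

Execution result:
name | budget
Marketing | 122792
Finance | 303699
Operations | 223257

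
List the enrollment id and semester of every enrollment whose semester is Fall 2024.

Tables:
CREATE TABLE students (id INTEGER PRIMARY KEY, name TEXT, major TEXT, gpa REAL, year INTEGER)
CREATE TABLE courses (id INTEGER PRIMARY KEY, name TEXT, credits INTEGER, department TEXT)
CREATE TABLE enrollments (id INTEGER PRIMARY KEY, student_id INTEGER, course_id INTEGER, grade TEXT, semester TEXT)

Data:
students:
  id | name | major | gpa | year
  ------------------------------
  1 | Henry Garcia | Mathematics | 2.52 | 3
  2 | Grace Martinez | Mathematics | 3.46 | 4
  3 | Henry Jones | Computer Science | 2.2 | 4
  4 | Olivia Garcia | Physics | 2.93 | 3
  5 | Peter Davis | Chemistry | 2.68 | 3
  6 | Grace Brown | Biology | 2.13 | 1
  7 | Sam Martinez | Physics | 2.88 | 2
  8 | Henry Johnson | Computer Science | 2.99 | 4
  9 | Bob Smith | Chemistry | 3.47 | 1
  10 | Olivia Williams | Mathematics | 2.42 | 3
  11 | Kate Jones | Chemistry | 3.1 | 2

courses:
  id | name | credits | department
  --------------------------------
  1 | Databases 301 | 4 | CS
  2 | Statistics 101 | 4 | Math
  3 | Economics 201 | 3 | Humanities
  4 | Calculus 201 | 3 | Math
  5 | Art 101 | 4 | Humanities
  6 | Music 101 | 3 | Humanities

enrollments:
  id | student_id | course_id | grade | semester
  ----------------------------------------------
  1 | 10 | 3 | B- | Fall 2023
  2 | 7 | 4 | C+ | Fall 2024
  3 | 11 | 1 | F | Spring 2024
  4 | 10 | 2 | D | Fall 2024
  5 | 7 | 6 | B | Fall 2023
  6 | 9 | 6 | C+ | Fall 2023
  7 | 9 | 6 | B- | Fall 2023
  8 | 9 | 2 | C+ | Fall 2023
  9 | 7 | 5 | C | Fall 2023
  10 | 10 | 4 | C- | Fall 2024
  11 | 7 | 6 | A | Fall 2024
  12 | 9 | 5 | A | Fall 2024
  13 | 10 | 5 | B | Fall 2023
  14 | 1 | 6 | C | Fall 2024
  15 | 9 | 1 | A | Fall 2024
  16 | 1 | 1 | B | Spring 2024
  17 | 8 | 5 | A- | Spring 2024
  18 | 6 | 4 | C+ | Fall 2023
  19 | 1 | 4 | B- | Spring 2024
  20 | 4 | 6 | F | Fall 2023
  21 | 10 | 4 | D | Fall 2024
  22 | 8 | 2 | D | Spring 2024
SELECT id, semester FROM enrollments WHERE semester = 'Fall 2024'

Execution result:
id | semester
2 | Fall 2024
4 | Fall 2024
10 | Fall 2024
11 | Fall 2024
12 | Fall 2024
14 | Fall 2024
15 | Fall 2024
21 | Fall 2024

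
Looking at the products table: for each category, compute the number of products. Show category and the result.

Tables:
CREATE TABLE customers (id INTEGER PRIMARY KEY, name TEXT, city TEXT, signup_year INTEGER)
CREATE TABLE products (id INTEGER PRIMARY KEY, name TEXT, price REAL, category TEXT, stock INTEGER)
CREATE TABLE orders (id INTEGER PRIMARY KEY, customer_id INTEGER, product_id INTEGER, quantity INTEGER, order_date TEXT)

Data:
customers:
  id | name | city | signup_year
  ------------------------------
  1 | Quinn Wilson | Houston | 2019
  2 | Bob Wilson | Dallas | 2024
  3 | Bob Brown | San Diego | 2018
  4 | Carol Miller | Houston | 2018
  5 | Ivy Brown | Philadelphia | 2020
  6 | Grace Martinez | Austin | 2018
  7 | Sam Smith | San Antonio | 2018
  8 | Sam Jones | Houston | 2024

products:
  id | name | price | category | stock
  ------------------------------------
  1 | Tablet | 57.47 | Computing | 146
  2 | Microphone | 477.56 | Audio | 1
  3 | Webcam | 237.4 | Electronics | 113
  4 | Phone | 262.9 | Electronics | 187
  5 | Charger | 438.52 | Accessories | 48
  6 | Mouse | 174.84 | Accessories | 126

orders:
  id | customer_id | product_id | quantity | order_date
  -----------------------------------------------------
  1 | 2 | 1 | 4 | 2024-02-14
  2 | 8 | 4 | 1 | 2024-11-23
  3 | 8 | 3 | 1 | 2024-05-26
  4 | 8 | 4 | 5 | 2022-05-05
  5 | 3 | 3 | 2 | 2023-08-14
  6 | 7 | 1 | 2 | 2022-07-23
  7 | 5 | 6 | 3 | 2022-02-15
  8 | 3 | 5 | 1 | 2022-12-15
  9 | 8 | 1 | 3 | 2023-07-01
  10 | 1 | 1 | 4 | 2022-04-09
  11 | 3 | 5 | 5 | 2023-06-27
SELECT category, COUNT(*) AS n FROM products GROUP BY category

Execution result:
category | n
Accessories | 2
Audio | 1
Computing | 1
Electronics | 2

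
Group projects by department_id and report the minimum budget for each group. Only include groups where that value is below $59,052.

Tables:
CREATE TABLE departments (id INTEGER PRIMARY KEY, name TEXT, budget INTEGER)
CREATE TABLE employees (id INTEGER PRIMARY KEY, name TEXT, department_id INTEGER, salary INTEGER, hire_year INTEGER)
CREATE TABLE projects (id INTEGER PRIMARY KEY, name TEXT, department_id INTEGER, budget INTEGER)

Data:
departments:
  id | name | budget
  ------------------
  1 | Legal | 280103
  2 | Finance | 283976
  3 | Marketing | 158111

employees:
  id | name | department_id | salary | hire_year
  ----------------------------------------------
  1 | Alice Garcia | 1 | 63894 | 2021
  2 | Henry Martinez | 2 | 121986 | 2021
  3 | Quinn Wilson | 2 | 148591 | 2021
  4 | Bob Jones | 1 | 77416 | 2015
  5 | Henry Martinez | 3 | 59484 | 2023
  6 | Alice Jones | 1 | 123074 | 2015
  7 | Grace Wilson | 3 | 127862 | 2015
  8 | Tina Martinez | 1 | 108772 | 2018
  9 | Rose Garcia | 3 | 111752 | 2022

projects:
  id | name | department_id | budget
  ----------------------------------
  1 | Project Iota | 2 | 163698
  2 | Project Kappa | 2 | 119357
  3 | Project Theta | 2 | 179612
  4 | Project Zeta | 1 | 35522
SELECT department_id, MIN(budget) AS min_budget FROM projects GROUP BY department_id HAVING MIN(budget) < 59052

Execution result:
department_id | min_budget
1 | 35522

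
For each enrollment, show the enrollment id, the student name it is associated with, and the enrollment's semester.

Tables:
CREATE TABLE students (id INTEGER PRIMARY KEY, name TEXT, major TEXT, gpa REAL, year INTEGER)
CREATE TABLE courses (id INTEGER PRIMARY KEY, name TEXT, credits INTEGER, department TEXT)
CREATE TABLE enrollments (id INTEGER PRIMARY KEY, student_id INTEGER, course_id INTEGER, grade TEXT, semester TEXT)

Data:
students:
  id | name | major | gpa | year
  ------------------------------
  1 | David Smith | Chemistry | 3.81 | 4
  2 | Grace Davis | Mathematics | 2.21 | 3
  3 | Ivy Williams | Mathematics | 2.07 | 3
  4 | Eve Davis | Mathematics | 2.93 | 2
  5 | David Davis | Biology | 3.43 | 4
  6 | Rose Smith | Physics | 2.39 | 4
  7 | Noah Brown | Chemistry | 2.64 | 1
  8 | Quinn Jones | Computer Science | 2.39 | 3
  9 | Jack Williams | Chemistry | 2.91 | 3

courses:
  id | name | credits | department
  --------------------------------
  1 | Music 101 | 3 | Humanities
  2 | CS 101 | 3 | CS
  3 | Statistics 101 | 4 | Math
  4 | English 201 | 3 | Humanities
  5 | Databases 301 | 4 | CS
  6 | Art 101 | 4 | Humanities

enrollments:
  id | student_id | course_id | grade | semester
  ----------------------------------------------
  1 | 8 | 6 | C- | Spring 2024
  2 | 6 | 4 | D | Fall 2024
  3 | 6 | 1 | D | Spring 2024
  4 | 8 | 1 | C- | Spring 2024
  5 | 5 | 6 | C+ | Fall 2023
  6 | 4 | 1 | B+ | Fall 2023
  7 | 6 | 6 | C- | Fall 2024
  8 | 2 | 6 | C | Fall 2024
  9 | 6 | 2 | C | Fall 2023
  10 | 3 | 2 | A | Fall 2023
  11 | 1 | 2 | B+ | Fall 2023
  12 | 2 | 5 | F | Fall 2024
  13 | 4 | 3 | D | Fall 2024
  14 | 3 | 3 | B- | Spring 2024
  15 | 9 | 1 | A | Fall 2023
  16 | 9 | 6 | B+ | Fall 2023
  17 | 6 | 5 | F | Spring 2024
SELECT c.id, p.name AS student, c.semester FROM enrollments c JOIN students p ON c.student_id = p.id

Execution result:
id | student | semester
1 | Quinn Jones | Spring 2024
2 | Rose Smith | Fall 2024
3 | Rose Smith | Spring 2024
4 | Quinn Jones | Spring 2024
5 | David Davis | Fall 2023
6 | Eve Davis | Fall 2023
7 | Rose Smith | Fall 2024
8 | Grace Davis | Fall 2024
9 | Rose Smith | Fall 2023
10 | Ivy Williams | Fall 2023
11 | David Smith | Fall 2023
12 | Grace Davis | Fall 2024
13 | Eve Davis | Fall 2024
14 | Ivy Williams | Spring 2024
15 | Jack Williams | Fall 2023
16 | Jack Williams | Fall 2023
17 | Rose Smith | Spring 2024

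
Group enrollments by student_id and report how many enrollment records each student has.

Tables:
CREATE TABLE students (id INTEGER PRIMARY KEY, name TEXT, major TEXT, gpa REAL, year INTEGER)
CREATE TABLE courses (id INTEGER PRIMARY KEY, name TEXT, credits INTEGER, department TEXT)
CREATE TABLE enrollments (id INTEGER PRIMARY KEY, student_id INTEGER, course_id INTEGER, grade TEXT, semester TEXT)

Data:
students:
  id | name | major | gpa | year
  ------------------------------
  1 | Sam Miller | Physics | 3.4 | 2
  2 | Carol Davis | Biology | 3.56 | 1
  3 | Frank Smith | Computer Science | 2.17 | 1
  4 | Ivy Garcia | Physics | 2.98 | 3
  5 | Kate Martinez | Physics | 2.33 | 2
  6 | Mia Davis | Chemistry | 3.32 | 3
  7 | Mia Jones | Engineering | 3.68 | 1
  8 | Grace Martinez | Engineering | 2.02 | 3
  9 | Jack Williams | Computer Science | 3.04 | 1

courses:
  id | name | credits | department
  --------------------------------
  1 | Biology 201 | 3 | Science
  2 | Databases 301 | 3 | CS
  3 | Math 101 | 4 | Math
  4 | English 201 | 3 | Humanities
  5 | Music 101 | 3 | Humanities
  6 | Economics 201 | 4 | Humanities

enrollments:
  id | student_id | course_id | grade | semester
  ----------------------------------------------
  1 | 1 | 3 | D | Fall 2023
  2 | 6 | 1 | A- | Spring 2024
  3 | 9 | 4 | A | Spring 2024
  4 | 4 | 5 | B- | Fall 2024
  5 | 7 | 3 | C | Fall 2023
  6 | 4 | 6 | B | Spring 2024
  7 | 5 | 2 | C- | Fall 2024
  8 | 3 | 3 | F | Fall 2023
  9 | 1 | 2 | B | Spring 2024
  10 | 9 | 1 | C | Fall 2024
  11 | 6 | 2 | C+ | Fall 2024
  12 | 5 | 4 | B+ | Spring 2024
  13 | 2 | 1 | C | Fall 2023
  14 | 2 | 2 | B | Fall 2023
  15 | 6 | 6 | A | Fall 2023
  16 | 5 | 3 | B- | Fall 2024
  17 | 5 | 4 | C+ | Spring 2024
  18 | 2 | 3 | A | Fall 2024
SELECT student_id, COUNT(*) AS enrollment_count FROM enrollments GROUP BY student_id

Execution result:
student_id | enrollment_count
1 | 2
2 | 3
3 | 1
4 | 2
5 | 4
6 | 3
7 | 1
9 | 2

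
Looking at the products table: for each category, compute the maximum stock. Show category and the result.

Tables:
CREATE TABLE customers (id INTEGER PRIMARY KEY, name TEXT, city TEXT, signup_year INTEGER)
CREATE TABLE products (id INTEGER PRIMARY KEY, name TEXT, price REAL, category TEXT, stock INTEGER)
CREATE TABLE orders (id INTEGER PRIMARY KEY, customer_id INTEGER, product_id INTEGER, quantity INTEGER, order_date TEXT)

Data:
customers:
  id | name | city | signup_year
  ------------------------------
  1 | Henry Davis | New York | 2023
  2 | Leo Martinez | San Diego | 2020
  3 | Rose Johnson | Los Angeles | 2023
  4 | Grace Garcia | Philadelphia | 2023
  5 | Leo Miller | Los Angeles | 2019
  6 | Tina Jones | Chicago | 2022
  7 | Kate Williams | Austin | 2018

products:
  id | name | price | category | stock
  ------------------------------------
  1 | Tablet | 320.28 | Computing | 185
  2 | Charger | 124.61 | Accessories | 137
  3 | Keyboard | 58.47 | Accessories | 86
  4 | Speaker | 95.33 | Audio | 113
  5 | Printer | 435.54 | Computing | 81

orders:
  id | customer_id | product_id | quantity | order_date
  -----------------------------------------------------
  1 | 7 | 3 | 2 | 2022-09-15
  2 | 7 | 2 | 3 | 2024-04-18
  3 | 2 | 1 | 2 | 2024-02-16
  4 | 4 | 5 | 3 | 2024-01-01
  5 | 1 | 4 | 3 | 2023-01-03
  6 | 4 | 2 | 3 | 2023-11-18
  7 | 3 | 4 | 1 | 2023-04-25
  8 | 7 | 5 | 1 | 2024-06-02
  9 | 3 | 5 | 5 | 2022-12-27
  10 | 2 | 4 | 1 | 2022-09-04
SELECT category, MAX(stock) AS max_stock FROM products GROUP BY category

Execution result:
category | max_stock
Accessories | 137
Audio | 113
Computing | 185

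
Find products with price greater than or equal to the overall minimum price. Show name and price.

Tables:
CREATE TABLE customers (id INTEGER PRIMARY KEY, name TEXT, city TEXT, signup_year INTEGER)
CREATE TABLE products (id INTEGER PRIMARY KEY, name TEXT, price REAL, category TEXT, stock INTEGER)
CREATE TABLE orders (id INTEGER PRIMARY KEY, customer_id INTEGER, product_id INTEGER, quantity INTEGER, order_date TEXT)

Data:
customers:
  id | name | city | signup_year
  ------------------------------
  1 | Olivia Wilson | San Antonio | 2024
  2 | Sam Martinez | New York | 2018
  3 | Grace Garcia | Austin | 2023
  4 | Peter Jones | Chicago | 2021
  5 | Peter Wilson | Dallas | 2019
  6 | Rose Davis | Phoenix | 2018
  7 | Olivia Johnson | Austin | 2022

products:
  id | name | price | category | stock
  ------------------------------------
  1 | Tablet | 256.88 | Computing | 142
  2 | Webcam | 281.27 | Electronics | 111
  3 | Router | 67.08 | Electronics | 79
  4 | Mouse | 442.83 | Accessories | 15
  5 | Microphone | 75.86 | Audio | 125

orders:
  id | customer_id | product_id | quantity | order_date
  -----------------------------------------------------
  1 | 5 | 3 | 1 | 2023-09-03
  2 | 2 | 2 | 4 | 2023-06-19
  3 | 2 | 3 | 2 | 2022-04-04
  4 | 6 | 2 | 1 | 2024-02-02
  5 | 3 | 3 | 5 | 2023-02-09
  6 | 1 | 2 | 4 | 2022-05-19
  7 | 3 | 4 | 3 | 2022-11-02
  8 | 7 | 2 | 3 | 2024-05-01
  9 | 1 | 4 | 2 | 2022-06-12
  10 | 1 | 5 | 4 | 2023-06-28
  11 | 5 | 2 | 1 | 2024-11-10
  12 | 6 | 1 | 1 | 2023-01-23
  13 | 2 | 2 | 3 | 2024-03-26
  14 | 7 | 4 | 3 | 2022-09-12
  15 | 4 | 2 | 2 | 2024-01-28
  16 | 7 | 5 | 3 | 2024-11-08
SELECT name, price FROM products WHERE price >= (SELECT MIN(price) FROM products)

Execution result:
name | price
Tablet | 256.88
Webcam | 281.27
Router | 67.08
Mouse | 442.83
Microphone | 75.86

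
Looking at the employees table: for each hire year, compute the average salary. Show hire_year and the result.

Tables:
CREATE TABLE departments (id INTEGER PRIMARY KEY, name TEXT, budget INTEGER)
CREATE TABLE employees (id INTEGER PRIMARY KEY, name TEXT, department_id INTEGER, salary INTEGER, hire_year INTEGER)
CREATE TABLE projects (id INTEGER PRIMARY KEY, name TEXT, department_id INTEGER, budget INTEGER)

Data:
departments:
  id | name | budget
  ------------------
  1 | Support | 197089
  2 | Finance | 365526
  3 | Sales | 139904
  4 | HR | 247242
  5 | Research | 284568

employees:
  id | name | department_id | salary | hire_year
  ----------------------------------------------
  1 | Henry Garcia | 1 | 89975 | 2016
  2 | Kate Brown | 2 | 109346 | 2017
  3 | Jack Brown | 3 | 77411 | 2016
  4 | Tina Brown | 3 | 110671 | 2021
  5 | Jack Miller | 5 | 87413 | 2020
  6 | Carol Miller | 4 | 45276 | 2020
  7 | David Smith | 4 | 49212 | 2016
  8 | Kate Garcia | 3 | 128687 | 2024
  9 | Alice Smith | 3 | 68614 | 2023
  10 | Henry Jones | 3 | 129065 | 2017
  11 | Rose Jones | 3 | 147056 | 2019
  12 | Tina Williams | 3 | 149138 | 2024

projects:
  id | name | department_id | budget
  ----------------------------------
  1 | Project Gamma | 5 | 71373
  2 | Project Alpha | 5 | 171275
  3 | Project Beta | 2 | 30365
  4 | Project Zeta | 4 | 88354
SELECT hire_year, AVG(salary) AS avg_salary FROM employees GROUP BY hire_year

Execution result:
hire_year | avg_salary
2016 | 72199.33
2017 | 119205.50
2019 | 147056.00
2020 | 66344.50
2021 | 110671.00
2023 | 68614.00
2024 | 138912.50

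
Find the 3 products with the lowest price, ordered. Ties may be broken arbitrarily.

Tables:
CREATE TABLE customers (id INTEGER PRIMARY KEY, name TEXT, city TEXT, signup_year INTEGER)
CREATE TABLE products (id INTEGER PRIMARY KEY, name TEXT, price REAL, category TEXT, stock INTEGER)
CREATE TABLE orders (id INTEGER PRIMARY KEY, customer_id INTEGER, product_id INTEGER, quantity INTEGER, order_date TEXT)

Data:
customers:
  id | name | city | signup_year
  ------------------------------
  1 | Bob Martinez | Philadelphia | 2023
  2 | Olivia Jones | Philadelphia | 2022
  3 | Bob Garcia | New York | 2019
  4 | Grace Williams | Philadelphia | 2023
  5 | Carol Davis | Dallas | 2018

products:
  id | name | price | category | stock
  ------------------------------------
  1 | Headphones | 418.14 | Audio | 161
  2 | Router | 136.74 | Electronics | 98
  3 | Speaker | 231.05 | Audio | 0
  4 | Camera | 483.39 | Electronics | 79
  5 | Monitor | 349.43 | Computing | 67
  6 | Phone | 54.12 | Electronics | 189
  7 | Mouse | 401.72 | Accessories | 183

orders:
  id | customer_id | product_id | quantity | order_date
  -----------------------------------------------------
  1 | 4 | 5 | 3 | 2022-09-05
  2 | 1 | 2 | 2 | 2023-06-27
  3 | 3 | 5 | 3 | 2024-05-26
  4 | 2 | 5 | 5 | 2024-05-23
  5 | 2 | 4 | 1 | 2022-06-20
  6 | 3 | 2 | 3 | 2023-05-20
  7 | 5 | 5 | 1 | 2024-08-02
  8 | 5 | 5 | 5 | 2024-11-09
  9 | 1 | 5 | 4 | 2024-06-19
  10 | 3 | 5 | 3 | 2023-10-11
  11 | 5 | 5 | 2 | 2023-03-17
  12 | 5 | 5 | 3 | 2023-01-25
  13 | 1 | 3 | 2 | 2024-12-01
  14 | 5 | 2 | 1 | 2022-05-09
SELECT name, price FROM products ORDER BY price ASC LIMIT 3

Execution result:
name | price
Phone | 54.12
Router | 136.74
Speaker | 231.05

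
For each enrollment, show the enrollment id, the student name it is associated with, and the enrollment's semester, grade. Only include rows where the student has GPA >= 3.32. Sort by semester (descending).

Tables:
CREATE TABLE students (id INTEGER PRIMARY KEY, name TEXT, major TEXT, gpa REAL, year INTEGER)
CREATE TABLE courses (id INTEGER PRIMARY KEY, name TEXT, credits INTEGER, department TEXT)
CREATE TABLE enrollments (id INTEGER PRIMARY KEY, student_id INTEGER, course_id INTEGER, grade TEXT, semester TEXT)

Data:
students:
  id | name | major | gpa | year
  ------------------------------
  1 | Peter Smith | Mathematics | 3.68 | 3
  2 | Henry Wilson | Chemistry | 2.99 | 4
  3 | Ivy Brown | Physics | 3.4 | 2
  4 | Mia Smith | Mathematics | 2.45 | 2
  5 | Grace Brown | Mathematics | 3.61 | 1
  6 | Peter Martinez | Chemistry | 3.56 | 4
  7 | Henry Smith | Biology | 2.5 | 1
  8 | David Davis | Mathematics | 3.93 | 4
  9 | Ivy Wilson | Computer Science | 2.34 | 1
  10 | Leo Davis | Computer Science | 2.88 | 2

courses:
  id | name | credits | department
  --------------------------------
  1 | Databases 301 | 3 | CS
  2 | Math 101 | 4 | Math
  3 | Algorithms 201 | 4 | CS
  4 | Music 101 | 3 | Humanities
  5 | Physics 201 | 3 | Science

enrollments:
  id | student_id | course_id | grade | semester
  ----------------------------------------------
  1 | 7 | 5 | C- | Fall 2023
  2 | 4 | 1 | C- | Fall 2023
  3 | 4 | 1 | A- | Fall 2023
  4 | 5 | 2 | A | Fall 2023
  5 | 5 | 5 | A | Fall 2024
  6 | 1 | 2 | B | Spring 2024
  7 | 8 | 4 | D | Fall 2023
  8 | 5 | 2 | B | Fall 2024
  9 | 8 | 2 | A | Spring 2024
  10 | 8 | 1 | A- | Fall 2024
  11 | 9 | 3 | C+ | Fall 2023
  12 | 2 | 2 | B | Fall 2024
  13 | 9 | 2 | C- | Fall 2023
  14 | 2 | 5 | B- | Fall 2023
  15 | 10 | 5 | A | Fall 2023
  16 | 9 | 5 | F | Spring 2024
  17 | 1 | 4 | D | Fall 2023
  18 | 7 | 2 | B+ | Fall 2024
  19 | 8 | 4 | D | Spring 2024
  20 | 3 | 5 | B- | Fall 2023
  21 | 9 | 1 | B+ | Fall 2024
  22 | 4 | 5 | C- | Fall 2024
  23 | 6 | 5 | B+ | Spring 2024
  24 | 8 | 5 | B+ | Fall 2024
SELECT c.id, p.name AS student, c.semester, c.grade FROM enrollments c JOIN students p ON c.student_id = p.id WHERE p.gpa >= 3.32 ORDER BY c.semester DESC

Execution result:
id | student | semester | grade
6 | Peter Smith | Spring 2024 | B
9 | David Davis | Spring 2024 | A
19 | David Davis | Spring 2024 | D
23 | Peter Martinez | Spring 2024 | B+
5 | Grace Brown | Fall 2024 | A
8 | Grace Brown | Fall 2024 | B
10 | David Davis | Fall 2024 | A-
24 | David Davis | Fall 2024 | B+
4 | Grace Brown | Fall 2023 | A
7 | David Davis | Fall 2023 | D
17 | Peter Smith | Fall 2023 | D
20 | Ivy Brown | Fall 2023 | B-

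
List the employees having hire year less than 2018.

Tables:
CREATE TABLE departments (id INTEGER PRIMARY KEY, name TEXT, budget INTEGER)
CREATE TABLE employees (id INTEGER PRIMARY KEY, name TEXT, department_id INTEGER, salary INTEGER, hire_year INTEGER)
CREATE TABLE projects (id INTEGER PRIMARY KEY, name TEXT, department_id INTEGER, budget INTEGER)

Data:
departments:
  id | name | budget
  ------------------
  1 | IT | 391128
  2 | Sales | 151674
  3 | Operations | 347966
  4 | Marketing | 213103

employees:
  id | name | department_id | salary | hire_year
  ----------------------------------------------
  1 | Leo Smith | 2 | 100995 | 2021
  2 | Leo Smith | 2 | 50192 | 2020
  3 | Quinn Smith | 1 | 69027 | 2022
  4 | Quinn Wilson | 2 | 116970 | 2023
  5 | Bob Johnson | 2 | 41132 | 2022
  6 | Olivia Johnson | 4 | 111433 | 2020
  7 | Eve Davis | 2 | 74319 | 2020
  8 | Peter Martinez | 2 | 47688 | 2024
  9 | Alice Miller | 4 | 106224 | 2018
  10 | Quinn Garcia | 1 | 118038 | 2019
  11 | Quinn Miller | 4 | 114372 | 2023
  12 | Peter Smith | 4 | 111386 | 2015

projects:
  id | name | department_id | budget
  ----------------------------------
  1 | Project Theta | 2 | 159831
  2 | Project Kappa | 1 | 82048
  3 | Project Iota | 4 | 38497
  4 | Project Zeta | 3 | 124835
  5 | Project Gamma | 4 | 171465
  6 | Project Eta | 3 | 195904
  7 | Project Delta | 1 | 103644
SELECT name, hire_year FROM employees WHERE hire_year < 2018

Execution result:
name | hire_year
Peter Smith | 2015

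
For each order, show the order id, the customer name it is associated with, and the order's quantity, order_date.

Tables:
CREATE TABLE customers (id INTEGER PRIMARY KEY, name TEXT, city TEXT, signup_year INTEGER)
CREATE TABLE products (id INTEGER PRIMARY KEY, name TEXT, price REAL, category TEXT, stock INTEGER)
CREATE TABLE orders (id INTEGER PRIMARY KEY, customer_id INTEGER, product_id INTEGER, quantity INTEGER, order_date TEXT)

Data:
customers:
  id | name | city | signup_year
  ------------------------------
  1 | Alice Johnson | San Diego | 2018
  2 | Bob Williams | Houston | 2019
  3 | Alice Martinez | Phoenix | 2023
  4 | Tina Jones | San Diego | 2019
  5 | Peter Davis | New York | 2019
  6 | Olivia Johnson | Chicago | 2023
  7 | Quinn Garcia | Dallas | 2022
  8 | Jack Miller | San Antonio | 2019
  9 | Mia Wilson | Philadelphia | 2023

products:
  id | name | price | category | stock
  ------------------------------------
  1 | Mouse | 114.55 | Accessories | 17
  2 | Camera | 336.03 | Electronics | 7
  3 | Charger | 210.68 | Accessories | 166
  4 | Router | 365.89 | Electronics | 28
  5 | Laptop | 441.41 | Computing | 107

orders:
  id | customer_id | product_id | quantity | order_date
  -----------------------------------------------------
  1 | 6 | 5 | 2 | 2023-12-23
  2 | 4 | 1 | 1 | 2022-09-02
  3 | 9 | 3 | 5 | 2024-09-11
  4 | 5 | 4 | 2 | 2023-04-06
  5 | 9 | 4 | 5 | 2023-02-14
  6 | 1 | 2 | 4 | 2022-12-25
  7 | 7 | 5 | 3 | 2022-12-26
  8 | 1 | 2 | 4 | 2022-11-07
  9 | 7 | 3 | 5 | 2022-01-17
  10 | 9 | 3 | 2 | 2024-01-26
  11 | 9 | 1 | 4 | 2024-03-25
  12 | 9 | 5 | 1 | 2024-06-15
SELECT c.id, p.name AS customer, c.quantity, c.order_date FROM orders c JOIN customers p ON c.customer_id = p.id

Execution result:
id | customer | quantity | order_date
1 | Olivia Johnson | 2 | 2023-12-23
2 | Tina Jones | 1 | 2022-09-02
3 | Mia Wilson | 5 | 2024-09-11
4 | Peter Davis | 2 | 2023-04-06
5 | Mia Wilson | 5 | 2023-02-14
6 | Alice Johnson | 4 | 2022-12-25
7 | Quinn Garcia | 3 | 2022-12-26
8 | Alice Johnson | 4 | 2022-11-07
9 | Quinn Garcia | 5 | 2022-01-17
10 | Mia Wilson | 2 | 2024-01-26
11 | Mia Wilson | 4 | 2024-03-25
12 | Mia Wilson | 1 | 2024-06-15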